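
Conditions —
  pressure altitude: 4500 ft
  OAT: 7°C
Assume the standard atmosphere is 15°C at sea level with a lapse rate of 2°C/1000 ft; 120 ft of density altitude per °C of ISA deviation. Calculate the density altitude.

ISA temperature at 4500 ft = 15 − 2 × (4500/1000) = 6°C.
ISA deviation = 7 − 6 = +1°C.
Density altitude = 4500 + 120 × (1) = 4500 + (+120) = 4620 ft.

4620 ft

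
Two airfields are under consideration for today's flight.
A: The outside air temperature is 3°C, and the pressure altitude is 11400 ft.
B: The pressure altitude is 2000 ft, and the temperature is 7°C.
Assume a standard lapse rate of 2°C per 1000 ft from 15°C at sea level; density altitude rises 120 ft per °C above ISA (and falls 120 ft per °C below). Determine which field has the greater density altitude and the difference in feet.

A by 11176 ft

A: ISA temp = -7.8°C, deviation +10.8°C, DA = 11400 + 120 × 10.8 = 12696 ft.
B: ISA temp = 11°C, deviation -4°C, DA = 2000 + 120 × (-4) = 1520 ft.
A is higher by 12696 − 1520 = 11176 ft.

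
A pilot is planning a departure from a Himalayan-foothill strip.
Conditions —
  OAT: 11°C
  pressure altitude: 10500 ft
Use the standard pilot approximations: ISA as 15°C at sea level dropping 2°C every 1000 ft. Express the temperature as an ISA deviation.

ISA+17°C

ISA temperature at 10500 ft = 15 − 2 × (10500/1000) = -6°C.
Deviation = OAT − ISA = 11 − (-6) = +17°C.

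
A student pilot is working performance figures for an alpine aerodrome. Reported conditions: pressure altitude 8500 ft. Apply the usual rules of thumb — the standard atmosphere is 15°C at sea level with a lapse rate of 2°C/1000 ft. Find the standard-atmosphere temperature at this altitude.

-2°C

ISA temperature = 15 − 2 × (8500/1000) = 15 − 17 = -2°C.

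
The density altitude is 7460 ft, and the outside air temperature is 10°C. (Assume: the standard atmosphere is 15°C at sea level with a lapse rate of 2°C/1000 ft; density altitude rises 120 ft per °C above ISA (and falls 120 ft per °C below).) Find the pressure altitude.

DA = PA + 120 × (OAT − (15 − 2·PA/1000)) = PA + 120·OAT − 1800 + 0.24·PA = 1.24·PA + 120·OAT − 1800.
So 1.24·PA = 7460 − 120 × 10 + 1800 = 8060.
PA = 8060 / 1.24 = 6500 ft.

6500 ft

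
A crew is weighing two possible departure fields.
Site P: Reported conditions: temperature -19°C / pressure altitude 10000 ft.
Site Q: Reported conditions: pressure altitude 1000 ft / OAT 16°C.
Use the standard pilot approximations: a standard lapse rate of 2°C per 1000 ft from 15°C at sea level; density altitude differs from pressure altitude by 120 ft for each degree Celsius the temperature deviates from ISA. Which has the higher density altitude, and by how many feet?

Site P: ISA temp = -5°C, deviation -14°C, DA = 10000 + 120 × (-14) = 8320 ft.
Site Q: ISA temp = 13°C, deviation +3°C, DA = 1000 + 120 × 3 = 1360 ft.
Site P is higher by 8320 − 1360 = 6960 ft.

Site P by 6960 ft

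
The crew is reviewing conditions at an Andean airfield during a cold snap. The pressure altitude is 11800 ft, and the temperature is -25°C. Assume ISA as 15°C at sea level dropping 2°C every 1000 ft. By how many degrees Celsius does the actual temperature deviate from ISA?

ISA-16.4°C

ISA temperature at 11800 ft = 15 − 2 × (11800/1000) = -8.6°C.
Deviation = OAT − ISA = -25 − (-8.6) = -16.4°C.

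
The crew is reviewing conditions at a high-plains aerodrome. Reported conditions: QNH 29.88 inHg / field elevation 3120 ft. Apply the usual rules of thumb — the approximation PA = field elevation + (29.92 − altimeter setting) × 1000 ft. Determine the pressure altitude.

Pressure correction = (29.92 − 29.88) × 1000 = +40 ft.
Pressure altitude = 3120 + (+40) = 3160 ft.

3160 ft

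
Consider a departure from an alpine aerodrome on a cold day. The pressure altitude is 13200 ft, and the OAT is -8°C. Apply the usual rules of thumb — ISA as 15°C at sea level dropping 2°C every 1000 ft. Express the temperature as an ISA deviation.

ISA temperature at 13200 ft = 15 − 2 × (13200/1000) = -11.4°C.
Deviation = OAT − ISA = -8 − (-11.4) = +3.4°C.

ISA+3.4°C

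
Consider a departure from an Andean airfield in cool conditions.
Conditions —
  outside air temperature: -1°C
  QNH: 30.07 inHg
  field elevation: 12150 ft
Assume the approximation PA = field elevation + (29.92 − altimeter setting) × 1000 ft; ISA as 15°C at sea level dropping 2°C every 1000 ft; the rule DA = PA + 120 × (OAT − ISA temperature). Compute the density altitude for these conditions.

12960 ft

Pressure altitude = 12150 + (29.92 − 30.07) × 1000 = 12150 + (-150) = 12000 ft.
ISA temperature at 12000 ft = 15 − 2 × (12000/1000) = -9°C.
ISA deviation = -1 − (-9) = +8°C.
Density altitude = 12000 + 120 × (8) = 12960 ft.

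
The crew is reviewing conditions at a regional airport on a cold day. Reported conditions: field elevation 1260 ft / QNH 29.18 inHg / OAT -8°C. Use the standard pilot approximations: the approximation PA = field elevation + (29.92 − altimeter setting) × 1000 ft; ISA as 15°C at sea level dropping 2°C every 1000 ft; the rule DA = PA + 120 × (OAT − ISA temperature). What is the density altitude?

Pressure altitude = 1260 + (29.92 − 29.18) × 1000 = 1260 + (+740) = 2000 ft.
ISA temperature at 2000 ft = 15 − 2 × (2000/1000) = 11°C.
ISA deviation = -8 − 11 = -19°C.
Density altitude = 2000 + 120 × (-19) = -280 ft.

-280 ft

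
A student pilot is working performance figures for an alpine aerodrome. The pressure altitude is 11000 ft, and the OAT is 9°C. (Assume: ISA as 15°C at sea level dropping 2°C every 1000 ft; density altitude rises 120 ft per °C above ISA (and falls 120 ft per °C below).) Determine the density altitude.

ISA temperature at 11000 ft = 15 − 2 × (11000/1000) = -7°C.
ISA deviation = 9 − (-7) = +16°C.
Density altitude = 11000 + 120 × (16) = 11000 + (+1920) = 12920 ft.

12920 ft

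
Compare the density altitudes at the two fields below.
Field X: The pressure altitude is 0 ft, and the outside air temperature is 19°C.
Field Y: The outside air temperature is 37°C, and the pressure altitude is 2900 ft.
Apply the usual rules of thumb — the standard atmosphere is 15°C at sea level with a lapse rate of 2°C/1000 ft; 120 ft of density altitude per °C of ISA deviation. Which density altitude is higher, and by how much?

Field X: ISA temp = 15°C, deviation +4°C, DA = 0 + 120 × 4 = 480 ft.
Field Y: ISA temp = 9.2°C, deviation +27.8°C, DA = 2900 + 120 × 27.8 = 6236 ft.
Field Y is higher by 6236 − 480 = 5756 ft.

Field Y by 5756 ft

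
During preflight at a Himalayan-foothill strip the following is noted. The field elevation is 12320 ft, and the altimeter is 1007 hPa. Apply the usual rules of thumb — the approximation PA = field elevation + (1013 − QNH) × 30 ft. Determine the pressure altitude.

12500 ft

Pressure correction = (1013 − 1007) × 30 = +180 ft.
Pressure altitude = 12320 + (+180) = 12500 ft.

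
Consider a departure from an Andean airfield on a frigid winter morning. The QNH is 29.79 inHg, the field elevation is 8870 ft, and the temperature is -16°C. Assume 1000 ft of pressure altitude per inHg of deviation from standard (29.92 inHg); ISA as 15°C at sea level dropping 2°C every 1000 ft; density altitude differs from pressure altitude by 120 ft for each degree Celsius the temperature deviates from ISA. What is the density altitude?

Pressure altitude = 8870 + (29.92 − 29.79) × 1000 = 8870 + (+130) = 9000 ft.
ISA temperature at 9000 ft = 15 − 2 × (9000/1000) = -3°C.
ISA deviation = -16 − (-3) = -13°C.
Density altitude = 9000 + 120 × (-13) = 7440 ft.

7440 ft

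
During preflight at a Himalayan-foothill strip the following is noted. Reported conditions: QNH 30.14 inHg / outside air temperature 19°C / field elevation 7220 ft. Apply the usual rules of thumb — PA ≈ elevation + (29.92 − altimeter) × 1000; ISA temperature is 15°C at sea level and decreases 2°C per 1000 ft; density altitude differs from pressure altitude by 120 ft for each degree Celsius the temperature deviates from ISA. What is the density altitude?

9160 ft

Pressure altitude = 7220 + (29.92 − 30.14) × 1000 = 7220 + (-220) = 7000 ft.
ISA temperature at 7000 ft = 15 − 2 × (7000/1000) = 1°C.
ISA deviation = 19 − 1 = +18°C.
Density altitude = 7000 + 120 × (18) = 9160 ft.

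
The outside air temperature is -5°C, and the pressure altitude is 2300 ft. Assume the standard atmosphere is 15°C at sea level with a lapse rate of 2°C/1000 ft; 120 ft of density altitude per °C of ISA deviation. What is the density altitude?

452 ft

ISA temperature at 2300 ft = 15 − 2 × (2300/1000) = 10.4°C.
ISA deviation = -5 − 10.4 = -15.4°C.
Density altitude = 2300 + 120 × (-15.4) = 2300 + (-1848) = 452 ft.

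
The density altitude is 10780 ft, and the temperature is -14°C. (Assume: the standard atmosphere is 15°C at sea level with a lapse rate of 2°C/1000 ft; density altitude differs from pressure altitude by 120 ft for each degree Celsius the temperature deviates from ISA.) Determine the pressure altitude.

DA = PA + 120 × (OAT − (15 − 2·PA/1000)) = PA + 120·OAT − 1800 + 0.24·PA = 1.24·PA + 120·OAT − 1800.
So 1.24·PA = 10780 − 120 × (-14) + 1800 = 14260.
PA = 14260 / 1.24 = 11500 ft.

11500 ft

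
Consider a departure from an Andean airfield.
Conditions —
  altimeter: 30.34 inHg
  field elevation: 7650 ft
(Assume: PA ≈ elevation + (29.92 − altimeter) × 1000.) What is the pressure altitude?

7230 ft

Pressure correction = (29.92 − 30.34) × 1000 = -420 ft.
Pressure altitude = 7650 + (-420) = 7230 ft.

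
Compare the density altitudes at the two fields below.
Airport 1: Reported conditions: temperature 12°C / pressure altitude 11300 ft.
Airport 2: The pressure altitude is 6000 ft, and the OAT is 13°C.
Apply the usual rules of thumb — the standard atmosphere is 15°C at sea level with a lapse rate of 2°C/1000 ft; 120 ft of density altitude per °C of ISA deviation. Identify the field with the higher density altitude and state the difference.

Airport 1: ISA temp = -7.6°C, deviation +19.6°C, DA = 11300 + 120 × 19.6 = 13652 ft.
Airport 2: ISA temp = 3°C, deviation +10°C, DA = 6000 + 120 × 10 = 7200 ft.
Airport 1 is higher by 13652 − 7200 = 6452 ft.

Airport 1 by 6452 ft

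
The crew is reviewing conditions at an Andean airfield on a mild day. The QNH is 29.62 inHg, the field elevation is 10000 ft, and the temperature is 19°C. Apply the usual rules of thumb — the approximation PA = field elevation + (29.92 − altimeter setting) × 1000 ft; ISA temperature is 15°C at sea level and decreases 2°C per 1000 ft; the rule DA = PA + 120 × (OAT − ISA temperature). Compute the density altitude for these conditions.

Pressure altitude = 10000 + (29.92 − 29.62) × 1000 = 10000 + (+300) = 10300 ft.
ISA temperature at 10300 ft = 15 − 2 × (10300/1000) = -5.6°C.
ISA deviation = 19 − (-5.6) = +24.6°C.
Density altitude = 10300 + 120 × (24.6) = 13252 ft.

13252 ft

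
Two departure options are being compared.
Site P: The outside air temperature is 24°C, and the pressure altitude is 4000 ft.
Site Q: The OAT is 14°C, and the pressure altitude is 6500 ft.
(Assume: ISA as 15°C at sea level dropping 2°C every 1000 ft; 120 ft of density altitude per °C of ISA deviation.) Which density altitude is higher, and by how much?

Site P: ISA temp = 7°C, deviation +17°C, DA = 4000 + 120 × 17 = 6040 ft.
Site Q: ISA temp = 2°C, deviation +12°C, DA = 6500 + 120 × 12 = 7940 ft.
Site Q is higher by 7940 − 6040 = 1900 ft.

Site Q by 1900 ft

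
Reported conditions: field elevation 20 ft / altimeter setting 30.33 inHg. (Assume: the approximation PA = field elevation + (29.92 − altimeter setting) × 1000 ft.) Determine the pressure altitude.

Pressure correction = (29.92 − 30.33) × 1000 = -410 ft.
Pressure altitude = 20 + (-410) = -390 ft.

-390 ft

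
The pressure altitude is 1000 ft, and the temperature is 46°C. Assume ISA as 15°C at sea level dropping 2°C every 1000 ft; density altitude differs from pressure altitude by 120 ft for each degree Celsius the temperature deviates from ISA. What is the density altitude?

ISA temperature at 1000 ft = 15 − 2 × (1000/1000) = 13°C.
ISA deviation = 46 − 13 = +33°C.
Density altitude = 1000 + 120 × (33) = 1000 + (+3960) = 4960 ft.

4960 ft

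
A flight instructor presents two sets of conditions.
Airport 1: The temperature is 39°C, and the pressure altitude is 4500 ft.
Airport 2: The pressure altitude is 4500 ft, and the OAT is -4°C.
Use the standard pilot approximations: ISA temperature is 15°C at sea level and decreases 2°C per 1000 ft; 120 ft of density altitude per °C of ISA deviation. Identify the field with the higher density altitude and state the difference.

Airport 1 by 5160 ft

Airport 1: ISA temp = 6°C, deviation +33°C, DA = 4500 + 120 × 33 = 8460 ft.
Airport 2: ISA temp = 6°C, deviation -10°C, DA = 4500 + 120 × (-10) = 3300 ft.
Airport 1 is higher by 8460 − 3300 = 5160 ft.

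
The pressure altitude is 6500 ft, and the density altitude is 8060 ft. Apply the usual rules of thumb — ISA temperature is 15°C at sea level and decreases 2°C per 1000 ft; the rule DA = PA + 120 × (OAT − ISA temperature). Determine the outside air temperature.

15°C

Density altitude − pressure altitude = 8060 − 6500 = +1560 ft.
At 120 ft/°C that is an ISA deviation of 1560/120 = +13°C.
ISA temperature at 6500 ft = 15 − 2 × (6500/1000) = 2°C.
OAT = ISA + deviation = 2 + (+13) = 15°C.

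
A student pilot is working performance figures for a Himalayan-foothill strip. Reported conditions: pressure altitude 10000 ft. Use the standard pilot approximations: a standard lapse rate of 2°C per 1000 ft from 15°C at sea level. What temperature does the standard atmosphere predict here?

ISA temperature = 15 − 2 × (10000/1000) = 15 − 20 = -5°C.

-5°C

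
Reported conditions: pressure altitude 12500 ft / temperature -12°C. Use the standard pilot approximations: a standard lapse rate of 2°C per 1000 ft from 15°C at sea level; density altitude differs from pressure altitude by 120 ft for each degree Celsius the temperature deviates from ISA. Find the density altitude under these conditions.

ISA temperature at 12500 ft = 15 − 2 × (12500/1000) = -10°C.
ISA deviation = -12 − (-10) = -2°C.
Density altitude = 12500 + 120 × (-2) = 12500 + (-240) = 12260 ft.

12260 ft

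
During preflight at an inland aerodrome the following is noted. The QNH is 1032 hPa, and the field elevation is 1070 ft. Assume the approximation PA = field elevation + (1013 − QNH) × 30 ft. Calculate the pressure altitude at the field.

500 ft

Pressure correction = (1013 − 1032) × 30 = -570 ft.
Pressure altitude = 1070 + (-570) = 500 ft.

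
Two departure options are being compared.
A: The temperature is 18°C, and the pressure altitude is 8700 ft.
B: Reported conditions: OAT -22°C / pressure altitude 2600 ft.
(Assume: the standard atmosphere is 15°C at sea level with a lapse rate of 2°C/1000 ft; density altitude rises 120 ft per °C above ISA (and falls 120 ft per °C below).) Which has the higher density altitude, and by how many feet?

A by 12364 ft

A: ISA temp = -2.4°C, deviation +20.4°C, DA = 8700 + 120 × 20.4 = 11148 ft.
B: ISA temp = 9.8°C, deviation -31.8°C, DA = 2600 + 120 × (-31.8) = -1216 ft.
A is higher by 11148 − (-1216) = 12364 ft.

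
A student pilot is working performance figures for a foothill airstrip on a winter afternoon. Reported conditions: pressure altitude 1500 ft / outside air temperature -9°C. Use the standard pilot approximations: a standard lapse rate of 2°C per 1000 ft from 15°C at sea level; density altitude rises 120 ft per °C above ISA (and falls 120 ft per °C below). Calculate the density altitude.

ISA temperature at 1500 ft = 15 − 2 × (1500/1000) = 12°C.
ISA deviation = -9 − 12 = -21°C.
Density altitude = 1500 + 120 × (-21) = 1500 + (-2520) = -1020 ft.

-1020 ft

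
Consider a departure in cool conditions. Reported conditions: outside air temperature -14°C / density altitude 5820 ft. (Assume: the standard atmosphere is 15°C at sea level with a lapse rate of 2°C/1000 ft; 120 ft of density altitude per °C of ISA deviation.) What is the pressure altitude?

7500 ft

DA = PA + 120 × (OAT − (15 − 2·PA/1000)) = PA + 120·OAT − 1800 + 0.24·PA = 1.24·PA + 120·OAT − 1800.
So 1.24·PA = 5820 − 120 × (-14) + 1800 = 9300.
PA = 9300 / 1.24 = 7500 ft.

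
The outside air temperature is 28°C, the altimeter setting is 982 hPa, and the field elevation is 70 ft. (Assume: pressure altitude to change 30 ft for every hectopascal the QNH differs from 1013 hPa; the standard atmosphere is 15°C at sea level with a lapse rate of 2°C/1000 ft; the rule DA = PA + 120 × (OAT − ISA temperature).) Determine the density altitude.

2800 ft

Pressure altitude = 70 + (1013 − 982) × 30 = 70 + (+930) = 1000 ft.
ISA temperature at 1000 ft = 15 − 2 × (1000/1000) = 13°C.
ISA deviation = 28 − 13 = +15°C.
Density altitude = 1000 + 120 × (15) = 2800 ft.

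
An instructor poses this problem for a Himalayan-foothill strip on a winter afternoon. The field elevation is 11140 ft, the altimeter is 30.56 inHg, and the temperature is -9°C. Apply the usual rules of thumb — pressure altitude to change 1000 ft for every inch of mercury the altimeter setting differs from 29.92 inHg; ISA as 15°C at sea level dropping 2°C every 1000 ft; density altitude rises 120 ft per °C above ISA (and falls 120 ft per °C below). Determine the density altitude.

10140 ft

Pressure altitude = 11140 + (29.92 − 30.56) × 1000 = 11140 + (-640) = 10500 ft.
ISA temperature at 10500 ft = 15 − 2 × (10500/1000) = -6°C.
ISA deviation = -9 − (-6) = -3°C.
Density altitude = 10500 + 120 × (-3) = 10140 ft.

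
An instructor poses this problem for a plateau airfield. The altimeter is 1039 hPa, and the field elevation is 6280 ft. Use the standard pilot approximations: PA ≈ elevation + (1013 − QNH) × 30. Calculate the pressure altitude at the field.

5500 ft

Pressure correction = (1013 − 1039) × 30 = -780 ft.
Pressure altitude = 6280 + (-780) = 5500 ft.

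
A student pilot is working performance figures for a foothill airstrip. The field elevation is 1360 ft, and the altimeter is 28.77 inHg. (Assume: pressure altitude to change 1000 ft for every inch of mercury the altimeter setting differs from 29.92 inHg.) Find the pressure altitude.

Pressure correction = (29.92 − 28.77) × 1000 = +1150 ft.
Pressure altitude = 1360 + (+1150) = 2510 ft.

2510 ft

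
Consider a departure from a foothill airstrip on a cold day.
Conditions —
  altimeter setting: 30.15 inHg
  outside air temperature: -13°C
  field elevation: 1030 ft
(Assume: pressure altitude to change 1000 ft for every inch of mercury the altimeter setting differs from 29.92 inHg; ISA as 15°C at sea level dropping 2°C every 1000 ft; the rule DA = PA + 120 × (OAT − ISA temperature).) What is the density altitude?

Pressure altitude = 1030 + (29.92 − 30.15) × 1000 = 1030 + (-230) = 800 ft.
ISA temperature at 800 ft = 15 − 2 × (800/1000) = 13.4°C.
ISA deviation = -13 − 13.4 = -26.4°C.
Density altitude = 800 + 120 × (-26.4) = -2368 ft.

-2368 ft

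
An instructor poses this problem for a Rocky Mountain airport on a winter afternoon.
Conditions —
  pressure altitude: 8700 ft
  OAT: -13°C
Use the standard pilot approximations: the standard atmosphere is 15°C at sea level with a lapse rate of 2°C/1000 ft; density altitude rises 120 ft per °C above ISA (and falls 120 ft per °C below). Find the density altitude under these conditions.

7428 ft

ISA temperature at 8700 ft = 15 − 2 × (8700/1000) = -2.4°C.
ISA deviation = -13 − (-2.4) = -10.6°C.
Density altitude = 8700 + 120 × (-10.6) = 8700 + (-1272) = 7428 ft.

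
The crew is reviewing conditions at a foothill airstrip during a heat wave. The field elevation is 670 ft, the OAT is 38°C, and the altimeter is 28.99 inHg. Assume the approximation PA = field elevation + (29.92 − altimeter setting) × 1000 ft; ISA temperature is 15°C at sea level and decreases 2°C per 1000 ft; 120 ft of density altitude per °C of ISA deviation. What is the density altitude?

4744 ft

Pressure altitude = 670 + (29.92 − 28.99) × 1000 = 670 + (+930) = 1600 ft.
ISA temperature at 1600 ft = 15 − 2 × (1600/1000) = 11.8°C.
ISA deviation = 38 − 11.8 = +26.2°C.
Density altitude = 1600 + 120 × (26.2) = 4744 ft.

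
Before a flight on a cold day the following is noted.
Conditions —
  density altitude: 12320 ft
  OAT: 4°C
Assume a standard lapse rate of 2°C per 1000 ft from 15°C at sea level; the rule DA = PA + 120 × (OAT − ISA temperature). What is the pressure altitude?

DA = PA + 120 × (OAT − (15 − 2·PA/1000)) = PA + 120·OAT − 1800 + 0.24·PA = 1.24·PA + 120·OAT − 1800.
So 1.24·PA = 12320 − 120 × 4 + 1800 = 13640.
PA = 13640 / 1.24 = 11000 ft.

11000 ft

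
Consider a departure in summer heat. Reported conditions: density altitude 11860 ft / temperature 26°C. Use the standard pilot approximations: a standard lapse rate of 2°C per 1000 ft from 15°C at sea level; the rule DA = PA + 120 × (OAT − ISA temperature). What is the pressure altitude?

DA = PA + 120 × (OAT − (15 − 2·PA/1000)) = PA + 120·OAT − 1800 + 0.24·PA = 1.24·PA + 120·OAT − 1800.
So 1.24·PA = 11860 − 120 × 26 + 1800 = 10540.
PA = 10540 / 1.24 = 8500 ft.

8500 ft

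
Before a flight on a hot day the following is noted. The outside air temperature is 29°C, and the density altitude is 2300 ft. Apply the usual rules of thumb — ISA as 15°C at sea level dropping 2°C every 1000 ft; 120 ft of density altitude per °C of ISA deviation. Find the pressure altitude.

DA = PA + 120 × (OAT − (15 − 2·PA/1000)) = PA + 120·OAT − 1800 + 0.24·PA = 1.24·PA + 120·OAT − 1800.
So 1.24·PA = 2300 − 120 × 29 + 1800 = 620.
PA = 620 / 1.24 = 500 ft.

500 ft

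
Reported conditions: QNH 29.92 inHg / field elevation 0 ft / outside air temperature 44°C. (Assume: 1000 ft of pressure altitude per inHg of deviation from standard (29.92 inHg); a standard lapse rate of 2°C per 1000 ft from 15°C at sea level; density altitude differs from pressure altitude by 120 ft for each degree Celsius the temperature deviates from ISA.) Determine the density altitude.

3480 ft

Pressure altitude = 0 + (29.92 − 29.92) × 1000 = 0 + (0) = 0 ft.
ISA temperature at 0 ft = 15 − 2 × (0/1000) = 15°C.
ISA deviation = 44 − 15 = +29°C.
Density altitude = 0 + 120 × (29) = 3480 ft.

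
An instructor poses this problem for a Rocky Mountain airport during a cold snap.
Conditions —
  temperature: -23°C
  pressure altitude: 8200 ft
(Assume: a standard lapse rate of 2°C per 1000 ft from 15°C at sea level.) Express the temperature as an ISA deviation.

ISA temperature at 8200 ft = 15 − 2 × (8200/1000) = -1.4°C.
Deviation = OAT − ISA = -23 − (-1.4) = -21.6°C.

ISA-21.6°C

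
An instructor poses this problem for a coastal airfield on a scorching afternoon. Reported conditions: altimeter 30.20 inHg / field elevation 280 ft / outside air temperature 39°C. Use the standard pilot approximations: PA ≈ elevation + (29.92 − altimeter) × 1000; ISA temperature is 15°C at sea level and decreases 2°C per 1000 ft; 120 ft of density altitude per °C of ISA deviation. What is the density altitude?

2880 ft

Pressure altitude = 280 + (29.92 − 30.20) × 1000 = 280 + (-280) = 0 ft.
ISA temperature at 0 ft = 15 − 2 × (0/1000) = 15°C.
ISA deviation = 39 − 15 = +24°C.
Density altitude = 0 + 120 × (24) = 2880 ft.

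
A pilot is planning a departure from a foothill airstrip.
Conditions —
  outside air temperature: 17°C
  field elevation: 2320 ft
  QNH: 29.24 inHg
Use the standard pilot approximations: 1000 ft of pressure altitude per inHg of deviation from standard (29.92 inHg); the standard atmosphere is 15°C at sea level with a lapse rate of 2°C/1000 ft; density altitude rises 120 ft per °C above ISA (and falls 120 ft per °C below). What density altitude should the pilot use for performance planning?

Pressure altitude = 2320 + (29.92 − 29.24) × 1000 = 2320 + (+680) = 3000 ft.
ISA temperature at 3000 ft = 15 − 2 × (3000/1000) = 9°C.
ISA deviation = 17 − 9 = +8°C.
Density altitude = 3000 + 120 × (8) = 3960 ft.

3960 ft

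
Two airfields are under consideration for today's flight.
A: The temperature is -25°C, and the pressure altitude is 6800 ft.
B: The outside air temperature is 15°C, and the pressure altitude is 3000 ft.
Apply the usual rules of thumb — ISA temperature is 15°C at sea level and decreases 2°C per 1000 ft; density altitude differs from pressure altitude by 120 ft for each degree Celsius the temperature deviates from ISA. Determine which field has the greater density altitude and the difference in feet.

A: ISA temp = 1.4°C, deviation -26.4°C, DA = 6800 + 120 × (-26.4) = 3632 ft.
B: ISA temp = 9°C, deviation +6°C, DA = 3000 + 120 × 6 = 3720 ft.
B is higher by 3720 − 3632 = 88 ft.

B by 88 ft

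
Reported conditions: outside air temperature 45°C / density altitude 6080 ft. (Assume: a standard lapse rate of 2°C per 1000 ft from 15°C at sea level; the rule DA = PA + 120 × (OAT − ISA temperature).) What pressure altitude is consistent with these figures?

2000 ft

DA = PA + 120 × (OAT − (15 − 2·PA/1000)) = PA + 120·OAT − 1800 + 0.24·PA = 1.24·PA + 120·OAT − 1800.
So 1.24·PA = 6080 − 120 × 45 + 1800 = 2480.
PA = 2480 / 1.24 = 2000 ft.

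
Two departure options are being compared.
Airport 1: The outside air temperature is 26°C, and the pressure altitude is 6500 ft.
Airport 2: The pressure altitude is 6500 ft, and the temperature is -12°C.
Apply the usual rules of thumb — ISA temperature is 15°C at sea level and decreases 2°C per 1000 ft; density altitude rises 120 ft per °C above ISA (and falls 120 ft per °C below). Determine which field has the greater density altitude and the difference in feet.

Airport 1 by 4560 ft

Airport 1: ISA temp = 2°C, deviation +24°C, DA = 6500 + 120 × 24 = 9380 ft.
Airport 2: ISA temp = 2°C, deviation -14°C, DA = 6500 + 120 × (-14) = 4820 ft.
Airport 1 is higher by 9380 − 4820 = 4560 ft.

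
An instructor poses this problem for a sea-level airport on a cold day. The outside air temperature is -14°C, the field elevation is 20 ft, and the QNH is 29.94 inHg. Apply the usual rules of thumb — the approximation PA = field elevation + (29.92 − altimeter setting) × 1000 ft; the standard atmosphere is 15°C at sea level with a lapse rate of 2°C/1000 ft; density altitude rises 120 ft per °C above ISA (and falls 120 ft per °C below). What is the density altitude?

Pressure altitude = 20 + (29.92 − 29.94) × 1000 = 20 + (-20) = 0 ft.
ISA temperature at 0 ft = 15 − 2 × (0/1000) = 15°C.
ISA deviation = -14 − 15 = -29°C.
Density altitude = 0 + 120 × (-29) = -3480 ft.

-3480 ft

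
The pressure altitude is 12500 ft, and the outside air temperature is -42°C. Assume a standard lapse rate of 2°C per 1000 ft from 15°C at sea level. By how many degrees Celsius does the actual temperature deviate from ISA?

ISA temperature at 12500 ft = 15 − 2 × (12500/1000) = -10°C.
Deviation = OAT − ISA = -42 − (-10) = -32°C.

ISA-32°C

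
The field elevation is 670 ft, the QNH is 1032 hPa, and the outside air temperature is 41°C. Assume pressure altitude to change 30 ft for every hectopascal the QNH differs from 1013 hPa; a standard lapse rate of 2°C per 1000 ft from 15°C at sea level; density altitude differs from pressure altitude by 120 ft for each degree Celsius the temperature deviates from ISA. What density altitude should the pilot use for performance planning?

Pressure altitude = 670 + (1013 − 1032) × 30 = 670 + (-570) = 100 ft.
ISA temperature at 100 ft = 15 − 2 × (100/1000) = 14.8°C.
ISA deviation = 41 − 14.8 = +26.2°C.
Density altitude = 100 + 120 × (26.2) = 3244 ft.

3244 ft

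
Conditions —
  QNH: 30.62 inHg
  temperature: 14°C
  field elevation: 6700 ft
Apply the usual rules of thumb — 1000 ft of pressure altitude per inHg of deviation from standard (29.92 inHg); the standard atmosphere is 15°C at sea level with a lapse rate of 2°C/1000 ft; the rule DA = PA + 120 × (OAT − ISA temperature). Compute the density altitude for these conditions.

7320 ft

Pressure altitude = 6700 + (29.92 − 30.62) × 1000 = 6700 + (-700) = 6000 ft.
ISA temperature at 6000 ft = 15 − 2 × (6000/1000) = 3°C.
ISA deviation = 14 − 3 = +11°C.
Density altitude = 6000 + 120 × (11) = 7320 ft.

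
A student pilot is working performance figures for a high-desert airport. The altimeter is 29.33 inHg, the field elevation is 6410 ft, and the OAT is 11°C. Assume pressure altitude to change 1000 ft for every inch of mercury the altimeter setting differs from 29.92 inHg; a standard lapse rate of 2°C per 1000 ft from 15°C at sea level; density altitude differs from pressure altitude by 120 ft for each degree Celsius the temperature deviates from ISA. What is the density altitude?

Pressure altitude = 6410 + (29.92 − 29.33) × 1000 = 6410 + (+590) = 7000 ft.
ISA temperature at 7000 ft = 15 − 2 × (7000/1000) = 1°C.
ISA deviation = 11 − 1 = +10°C.
Density altitude = 7000 + 120 × (10) = 8200 ft.

8200 ft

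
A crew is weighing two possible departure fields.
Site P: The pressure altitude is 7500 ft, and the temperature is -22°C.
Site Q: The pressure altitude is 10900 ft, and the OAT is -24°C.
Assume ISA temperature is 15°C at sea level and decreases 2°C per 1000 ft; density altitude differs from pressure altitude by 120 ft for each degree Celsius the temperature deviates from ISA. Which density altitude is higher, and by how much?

Site Q by 3976 ft

Site P: ISA temp = 0°C, deviation -22°C, DA = 7500 + 120 × (-22) = 4860 ft.
Site Q: ISA temp = -6.8°C, deviation -17.2°C, DA = 10900 + 120 × (-17.2) = 8836 ft.
Site Q is higher by 8836 − 4860 = 3976 ft.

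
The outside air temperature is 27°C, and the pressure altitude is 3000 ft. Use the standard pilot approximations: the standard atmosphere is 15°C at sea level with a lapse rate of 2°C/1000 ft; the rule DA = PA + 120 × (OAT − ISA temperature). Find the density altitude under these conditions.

ISA temperature at 3000 ft = 15 − 2 × (3000/1000) = 9°C.
ISA deviation = 27 − 9 = +18°C.
Density altitude = 3000 + 120 × (18) = 3000 + (+2160) = 5160 ft.

5160 ft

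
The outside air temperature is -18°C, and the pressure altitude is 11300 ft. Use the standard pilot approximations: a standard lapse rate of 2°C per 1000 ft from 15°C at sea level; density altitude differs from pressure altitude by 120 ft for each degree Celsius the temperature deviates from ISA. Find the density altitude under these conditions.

10052 ft

ISA temperature at 11300 ft = 15 − 2 × (11300/1000) = -7.6°C.
ISA deviation = -18 − (-7.6) = -10.4°C.
Density altitude = 11300 + 120 × (-10.4) = 11300 + (-1248) = 10052 ft.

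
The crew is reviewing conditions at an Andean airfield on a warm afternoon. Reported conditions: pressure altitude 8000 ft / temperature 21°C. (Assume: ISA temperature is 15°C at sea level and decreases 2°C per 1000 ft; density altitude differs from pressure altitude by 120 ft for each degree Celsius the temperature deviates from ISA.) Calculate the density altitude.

ISA temperature at 8000 ft = 15 − 2 × (8000/1000) = -1°C.
ISA deviation = 21 − (-1) = +22°C.
Density altitude = 8000 + 120 × (22) = 8000 + (+2640) = 10640 ft.

10640 ft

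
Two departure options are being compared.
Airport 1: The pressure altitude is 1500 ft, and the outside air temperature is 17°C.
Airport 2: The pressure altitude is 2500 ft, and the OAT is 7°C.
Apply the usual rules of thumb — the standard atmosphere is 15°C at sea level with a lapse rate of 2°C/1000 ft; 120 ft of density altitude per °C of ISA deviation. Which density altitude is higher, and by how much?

Airport 2 by 40 ft

Airport 1: ISA temp = 12°C, deviation +5°C, DA = 1500 + 120 × 5 = 2100 ft.
Airport 2: ISA temp = 10°C, deviation -3°C, DA = 2500 + 120 × (-3) = 2140 ft.
Airport 2 is higher by 2140 − 2100 = 40 ft.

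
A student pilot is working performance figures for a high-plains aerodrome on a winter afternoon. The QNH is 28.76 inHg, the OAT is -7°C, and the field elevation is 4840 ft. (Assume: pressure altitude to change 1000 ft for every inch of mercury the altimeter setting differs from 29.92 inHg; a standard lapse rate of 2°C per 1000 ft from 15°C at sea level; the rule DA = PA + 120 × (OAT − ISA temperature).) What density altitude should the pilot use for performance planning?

Pressure altitude = 4840 + (29.92 − 28.76) × 1000 = 4840 + (+1160) = 6000 ft.
ISA temperature at 6000 ft = 15 − 2 × (6000/1000) = 3°C.
ISA deviation = -7 − 3 = -10°C.
Density altitude = 6000 + 120 × (-10) = 4800 ft.

4800 ft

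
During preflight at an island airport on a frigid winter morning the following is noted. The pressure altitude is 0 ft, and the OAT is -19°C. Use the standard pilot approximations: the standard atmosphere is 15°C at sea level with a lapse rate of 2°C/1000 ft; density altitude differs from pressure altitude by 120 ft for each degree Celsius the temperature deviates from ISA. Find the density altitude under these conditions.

-4080 ft

ISA temperature at 0 ft = 15 − 2 × (0/1000) = 15°C.
ISA deviation = -19 − 15 = -34°C.
Density altitude = 0 + 120 × (-34) = 0 + (-4080) = -4080 ft.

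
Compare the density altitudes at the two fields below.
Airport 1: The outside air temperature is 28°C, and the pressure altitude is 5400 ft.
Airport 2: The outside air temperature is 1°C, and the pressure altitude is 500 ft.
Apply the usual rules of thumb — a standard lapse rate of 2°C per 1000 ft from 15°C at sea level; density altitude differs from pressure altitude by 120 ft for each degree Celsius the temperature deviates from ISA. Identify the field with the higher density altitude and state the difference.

Airport 1 by 9316 ft

Airport 1: ISA temp = 4.2°C, deviation +23.8°C, DA = 5400 + 120 × 23.8 = 8256 ft.
Airport 2: ISA temp = 14°C, deviation -13°C, DA = 500 + 120 × (-13) = -1060 ft.
Airport 1 is higher by 8256 − (-1060) = 9316 ft.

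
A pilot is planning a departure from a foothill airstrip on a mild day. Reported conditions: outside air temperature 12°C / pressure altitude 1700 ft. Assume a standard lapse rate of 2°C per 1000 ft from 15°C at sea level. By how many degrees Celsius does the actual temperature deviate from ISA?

ISA+0.4°C

ISA temperature at 1700 ft = 15 − 2 × (1700/1000) = 11.6°C.
Deviation = OAT − ISA = 12 − 11.6 = +0.4°C.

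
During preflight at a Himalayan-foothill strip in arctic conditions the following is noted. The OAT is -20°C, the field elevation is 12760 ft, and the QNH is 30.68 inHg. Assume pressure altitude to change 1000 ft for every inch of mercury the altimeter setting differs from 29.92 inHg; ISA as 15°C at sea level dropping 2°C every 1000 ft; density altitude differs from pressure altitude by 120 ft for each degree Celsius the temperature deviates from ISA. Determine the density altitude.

Pressure altitude = 12760 + (29.92 − 30.68) × 1000 = 12760 + (-760) = 12000 ft.
ISA temperature at 12000 ft = 15 − 2 × (12000/1000) = -9°C.
ISA deviation = -20 − (-9) = -11°C.
Density altitude = 12000 + 120 × (-11) = 10680 ft.

10680 ft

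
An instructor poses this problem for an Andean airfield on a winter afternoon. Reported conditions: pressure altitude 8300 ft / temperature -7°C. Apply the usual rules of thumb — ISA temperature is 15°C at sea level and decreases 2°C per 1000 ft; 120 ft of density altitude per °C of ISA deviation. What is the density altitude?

ISA temperature at 8300 ft = 15 − 2 × (8300/1000) = -1.6°C.
ISA deviation = -7 − (-1.6) = -5.4°C.
Density altitude = 8300 + 120 × (-5.4) = 8300 + (-648) = 7652 ft.

7652 ft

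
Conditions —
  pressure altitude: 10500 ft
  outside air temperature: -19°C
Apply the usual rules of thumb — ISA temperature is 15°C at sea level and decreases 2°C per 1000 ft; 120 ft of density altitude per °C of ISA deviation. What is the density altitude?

8940 ft

ISA temperature at 10500 ft = 15 − 2 × (10500/1000) = -6°C.
ISA deviation = -19 − (-6) = -13°C.
Density altitude = 10500 + 120 × (-13) = 10500 + (-1560) = 8940 ft.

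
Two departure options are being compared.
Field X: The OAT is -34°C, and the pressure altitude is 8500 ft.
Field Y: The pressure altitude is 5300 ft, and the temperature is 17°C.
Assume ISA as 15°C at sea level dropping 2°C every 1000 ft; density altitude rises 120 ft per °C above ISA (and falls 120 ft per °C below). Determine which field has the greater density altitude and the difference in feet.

Field X: ISA temp = -2°C, deviation -32°C, DA = 8500 + 120 × (-32) = 4660 ft.
Field Y: ISA temp = 4.4°C, deviation +12.6°C, DA = 5300 + 120 × 12.6 = 6812 ft.
Field Y is higher by 6812 − 4660 = 2152 ft.

Field Y by 2152 ft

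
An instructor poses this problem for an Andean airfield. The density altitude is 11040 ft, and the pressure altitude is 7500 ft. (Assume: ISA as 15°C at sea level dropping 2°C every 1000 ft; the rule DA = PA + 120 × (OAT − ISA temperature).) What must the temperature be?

Density altitude − pressure altitude = 11040 − 7500 = +3540 ft.
At 120 ft/°C that is an ISA deviation of 3540/120 = +29.5°C.
ISA temperature at 7500 ft = 15 − 2 × (7500/1000) = 0°C.
OAT = ISA + deviation = 0 + (+29.5) = 29.5°C.

29.5°C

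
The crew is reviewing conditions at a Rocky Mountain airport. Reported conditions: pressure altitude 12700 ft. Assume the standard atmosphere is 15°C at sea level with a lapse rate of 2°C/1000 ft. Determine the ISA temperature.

-10.4°C

ISA temperature = 15 − 2 × (12700/1000) = 15 − 25.4 = -10.4°C.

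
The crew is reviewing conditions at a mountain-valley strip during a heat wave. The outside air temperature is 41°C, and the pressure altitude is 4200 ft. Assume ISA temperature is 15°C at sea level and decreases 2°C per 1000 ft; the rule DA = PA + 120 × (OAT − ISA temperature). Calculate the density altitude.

8328 ft

ISA temperature at 4200 ft = 15 − 2 × (4200/1000) = 6.6°C.
ISA deviation = 41 − 6.6 = +34.4°C.
Density altitude = 4200 + 120 × (34.4) = 4200 + (+4128) = 8328 ft.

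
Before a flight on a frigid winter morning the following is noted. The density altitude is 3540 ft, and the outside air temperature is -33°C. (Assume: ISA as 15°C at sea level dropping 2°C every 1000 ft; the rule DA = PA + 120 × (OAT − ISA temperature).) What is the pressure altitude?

DA = PA + 120 × (OAT − (15 − 2·PA/1000)) = PA + 120·OAT − 1800 + 0.24·PA = 1.24·PA + 120·OAT − 1800.
So 1.24·PA = 3540 − 120 × (-33) + 1800 = 9300.
PA = 9300 / 1.24 = 7500 ft.

7500 ft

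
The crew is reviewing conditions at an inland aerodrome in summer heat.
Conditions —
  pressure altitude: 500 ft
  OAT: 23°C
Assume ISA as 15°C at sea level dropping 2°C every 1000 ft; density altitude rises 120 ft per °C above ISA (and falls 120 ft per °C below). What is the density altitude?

1580 ft

ISA temperature at 500 ft = 15 − 2 × (500/1000) = 14°C.
ISA deviation = 23 − 14 = +9°C.
Density altitude = 500 + 120 × (9) = 500 + (+1080) = 1580 ft.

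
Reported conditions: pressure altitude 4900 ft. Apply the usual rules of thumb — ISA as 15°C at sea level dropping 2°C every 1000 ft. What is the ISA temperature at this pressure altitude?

ISA temperature = 15 − 2 × (4900/1000) = 15 − 9.8 = 5.2°C.

5.2°C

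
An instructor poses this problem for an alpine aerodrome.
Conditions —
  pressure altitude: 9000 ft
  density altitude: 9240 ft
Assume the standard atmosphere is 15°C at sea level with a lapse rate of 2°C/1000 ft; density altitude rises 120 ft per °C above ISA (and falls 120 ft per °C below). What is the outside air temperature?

Density altitude − pressure altitude = 9240 − 9000 = +240 ft.
At 120 ft/°C that is an ISA deviation of 240/120 = +2°C.
ISA temperature at 9000 ft = 15 − 2 × (9000/1000) = -3°C.
OAT = ISA + deviation = -3 + (+2) = -1°C.

-1°C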